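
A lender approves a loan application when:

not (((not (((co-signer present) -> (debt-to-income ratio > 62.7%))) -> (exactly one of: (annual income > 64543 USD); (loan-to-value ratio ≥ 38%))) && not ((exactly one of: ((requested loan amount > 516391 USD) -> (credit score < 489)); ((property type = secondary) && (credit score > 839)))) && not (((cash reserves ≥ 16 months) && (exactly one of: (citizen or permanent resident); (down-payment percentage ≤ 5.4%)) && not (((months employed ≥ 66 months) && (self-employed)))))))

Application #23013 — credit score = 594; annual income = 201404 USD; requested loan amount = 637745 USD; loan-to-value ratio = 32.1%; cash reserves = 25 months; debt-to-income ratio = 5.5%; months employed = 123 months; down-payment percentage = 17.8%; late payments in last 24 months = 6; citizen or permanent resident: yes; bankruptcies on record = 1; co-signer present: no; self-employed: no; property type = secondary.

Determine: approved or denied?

Approved

Atomic conditions:
  co-signer present: no → false
  debt-to-income ratio > 62.7%: 5.5 > 62.7 is false
  annual income > 64543 USD: 201404 > 64543 is true
  loan-to-value ratio ≥ 38%: 32.1 ≥ 38 is false
  requested loan amount > 516391 USD: 637745 > 516391 is true
  credit score < 489: 594 < 489 is false
  property type = secondary: secondary == secondary is true
  credit score > 839: 594 > 839 is false
  cash reserves ≥ 16 months: 25 ≥ 16 is true
  citizen or permanent resident: yes → true
  down-payment percentage ≤ 5.4%: 17.8 ≤ 5.4 is false
  months employed ≥ 66 months: 123 ≥ 66 is true
  self-employed: no → false
Combine:
[1.1.1.1] false → false (antecedent false ⇒ implication holds) = true
[1.1.1] NOT true = false
[1.1.2] exactly-one(true, false) = true
[1.1] false → true (antecedent false ⇒ implication holds) = true
[1.2.1.1] true → false = false
[1.2.1.2] true AND false = false
[1.2.1] exactly-one(false, false) = false
[1.2] NOT false = true
[1.3.1.2] exactly-one(true, false) = true
[1.3.1.3.1] true AND false = false
[1.3.1.3] NOT false = true
[1.3.1] true AND true AND true = true
[1.3] NOT true = false
[1] true AND true AND false = false
[root] NOT false = true
Overall: true → approved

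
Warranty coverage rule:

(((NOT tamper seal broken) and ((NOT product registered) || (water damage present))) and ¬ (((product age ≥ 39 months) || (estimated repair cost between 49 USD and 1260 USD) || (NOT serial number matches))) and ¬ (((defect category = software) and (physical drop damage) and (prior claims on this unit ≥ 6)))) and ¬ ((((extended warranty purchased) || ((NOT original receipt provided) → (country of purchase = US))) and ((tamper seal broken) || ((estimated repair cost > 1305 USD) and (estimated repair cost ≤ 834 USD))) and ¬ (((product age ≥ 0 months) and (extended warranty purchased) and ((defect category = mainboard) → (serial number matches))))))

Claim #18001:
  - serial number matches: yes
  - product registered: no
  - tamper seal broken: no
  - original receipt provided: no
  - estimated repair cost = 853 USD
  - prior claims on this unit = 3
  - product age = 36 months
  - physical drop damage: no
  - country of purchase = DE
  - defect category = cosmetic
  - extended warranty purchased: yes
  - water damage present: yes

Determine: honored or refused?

Refused

Atomic conditions:
  NOT tamper seal broken: no → true
  NOT product registered: no → true
  water damage present: yes → true
  product age ≥ 39 months: 36 ≥ 39 is false
  estimated repair cost between 49 USD and 1260 USD: 853 in [49, 1260] is true
  NOT serial number matches: yes → false
  defect category = software: cosmetic == software is false
  physical drop damage: no → false
  prior claims on this unit ≥ 6: 3 ≥ 6 is false
  extended warranty purchased: yes → true
  NOT original receipt provided: no → true
  country of purchase = US: DE == US is false
  tamper seal broken: no → false
  estimated repair cost > 1305 USD: 853 > 1305 is false
  estimated repair cost ≤ 834 USD: 853 ≤ 834 is false
  product age ≥ 0 months: 36 ≥ 0 is true
  defect category = mainboard: cosmetic == mainboard is false
  serial number matches: yes → true
Combine:
[1.1.2] true OR true = true
[1.1] true AND true = true
[1.2.1] false OR true OR false = true
[1.2] NOT true = false
[1.3.1] false AND false AND false = false
[1.3] NOT false = true
[1] true AND false AND true = false
[2.1.1.2] true → false = false
[2.1.1] true OR false = true
[2.1.2.2] false AND false = false
[2.1.2] false OR false = false
[2.1.3.1.3] false → true (antecedent false ⇒ implication holds) = true
[2.1.3.1] true AND true AND true = true
[2.1.3] NOT true = false
[2.1] true AND false AND false = false
[2] NOT false = true
[root] false AND true = false
Overall: false → refused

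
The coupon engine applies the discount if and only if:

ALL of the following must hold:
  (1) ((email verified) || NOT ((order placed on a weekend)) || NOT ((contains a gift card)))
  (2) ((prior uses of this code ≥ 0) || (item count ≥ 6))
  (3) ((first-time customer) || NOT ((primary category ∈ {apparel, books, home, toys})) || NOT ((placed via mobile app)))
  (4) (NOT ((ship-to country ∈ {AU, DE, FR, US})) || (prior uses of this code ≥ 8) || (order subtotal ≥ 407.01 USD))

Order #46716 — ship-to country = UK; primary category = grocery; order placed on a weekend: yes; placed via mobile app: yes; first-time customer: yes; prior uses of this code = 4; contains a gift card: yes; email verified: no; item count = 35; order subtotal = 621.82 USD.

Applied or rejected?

Atomic conditions:
  email verified: no → false
  order placed on a weekend: yes → true
  contains a gift card: yes → true
  prior uses of this code ≥ 0: 4 ≥ 0 is true
  item count ≥ 6: 35 ≥ 6 is true
  first-time customer: yes → true
  primary category ∈ {apparel, books, home, toys}: grocery is not in the set → false
  placed via mobile app: yes → true
  ship-to country ∈ {AU, DE, FR, US}: UK is not in the set → false
  prior uses of this code ≥ 8: 4 ≥ 8 is false
  order subtotal ≥ 407.01 USD: 621.82 ≥ 407.01 is true
Combine:
[1.2] NOT true = false
[1.3] NOT true = false
[1] false OR false OR false = false
[2] true OR true = true
[3.2] NOT false = true
[3.3] NOT true = false
[3] true OR true OR false = true
[4.1] NOT false = true
[4] true OR false OR true = true
[root] false AND true AND true AND true = false
Overall: false → rejected

Rejected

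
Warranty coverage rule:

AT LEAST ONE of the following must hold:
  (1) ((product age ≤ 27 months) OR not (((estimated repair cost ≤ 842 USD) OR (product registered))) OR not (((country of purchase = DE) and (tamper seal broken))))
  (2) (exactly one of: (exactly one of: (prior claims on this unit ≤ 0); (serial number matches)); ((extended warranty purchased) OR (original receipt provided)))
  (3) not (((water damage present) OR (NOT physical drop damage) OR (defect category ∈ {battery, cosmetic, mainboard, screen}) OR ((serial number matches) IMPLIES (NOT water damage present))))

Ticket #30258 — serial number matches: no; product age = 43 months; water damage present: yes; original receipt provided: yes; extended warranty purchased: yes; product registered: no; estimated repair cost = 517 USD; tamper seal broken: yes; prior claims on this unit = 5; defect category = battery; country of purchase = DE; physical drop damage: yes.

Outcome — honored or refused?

Atomic conditions:
  product age ≤ 27 months: 43 ≤ 27 is false
  estimated repair cost ≤ 842 USD: 517 ≤ 842 is true
  product registered: no → false
  country of purchase = DE: DE == DE is true
  tamper seal broken: yes → true
  prior claims on this unit ≤ 0: 5 ≤ 0 is false
  serial number matches: no → false
  extended warranty purchased: yes → true
  original receipt provided: yes → true
  water damage present: yes → true
  NOT physical drop damage: yes → false
  defect category ∈ {battery, cosmetic, mainboard, screen}: battery is in the set → true
  NOT water damage present: yes → false
Combine:
[1.2.1] true OR false = true
[1.2] NOT true = false
[1.3.1] true AND true = true
[1.3] NOT true = false
[1] false OR false OR false = false
[2.1] exactly-one(false, false) = false
[2.2] true OR true = true
[2] exactly-one(false, true) = true
[3.1.4] false → false (antecedent false ⇒ implication holds) = true
[3.1] true OR false OR true OR true = true
[3] NOT true = false
[root] false OR true OR false = true
Overall: true → honored

Honored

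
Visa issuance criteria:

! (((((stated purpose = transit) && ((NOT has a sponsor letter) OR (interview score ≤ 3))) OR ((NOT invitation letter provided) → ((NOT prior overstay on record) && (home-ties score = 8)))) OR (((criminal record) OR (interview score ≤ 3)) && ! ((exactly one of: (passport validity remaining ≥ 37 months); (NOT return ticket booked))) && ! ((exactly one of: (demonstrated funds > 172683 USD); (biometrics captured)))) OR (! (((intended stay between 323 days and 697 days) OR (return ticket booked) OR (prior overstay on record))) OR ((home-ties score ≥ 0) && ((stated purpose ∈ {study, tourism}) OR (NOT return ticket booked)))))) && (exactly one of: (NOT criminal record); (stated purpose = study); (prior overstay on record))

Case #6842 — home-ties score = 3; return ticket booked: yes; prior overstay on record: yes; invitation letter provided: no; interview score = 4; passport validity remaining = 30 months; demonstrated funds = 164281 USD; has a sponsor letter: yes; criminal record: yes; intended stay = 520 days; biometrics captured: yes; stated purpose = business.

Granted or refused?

Atomic conditions:
  stated purpose = transit: business == transit is false
  NOT has a sponsor letter: yes → false
  interview score ≤ 3: 4 ≤ 3 is false
  NOT invitation letter provided: no → true
  NOT prior overstay on record: yes → false
  home-ties score = 8: 3 == 8 is false
  criminal record: yes → true
  passport validity remaining ≥ 37 months: 30 ≥ 37 is false
  NOT return ticket booked: yes → false
  demonstrated funds > 172683 USD: 164281 > 172683 is false
  biometrics captured: yes → true
  intended stay between 323 days and 697 days: 520 in [323, 697] is true
  return ticket booked: yes → true
  prior overstay on record: yes → true
  home-ties score ≥ 0: 3 ≥ 0 is true
  stated purpose ∈ {study, tourism}: business is not in the set → false
  NOT criminal record: yes → false
  stated purpose = study: business == study is false
Combine:
[1.1.1.1.2] false OR false = false
[1.1.1.1] false AND false = false
[1.1.1.2.2] false AND false = false
[1.1.1.2] true → false = false
[1.1.1] false OR false = false
[1.1.2.1] true OR false = true
[1.1.2.2.1] exactly-one(false, false) = false
[1.1.2.2] NOT false = true
[1.1.2.3.1] exactly-one(false, true) = true
[1.1.2.3] NOT true = false
[1.1.2] true AND true AND false = false
[1.1.3.1.1] true OR true OR true = true
[1.1.3.1] NOT true = false
[1.1.3.2.2] false OR false = false
[1.1.3.2] true AND false = false
[1.1.3] false OR false = false
[1.1] false OR false OR false = false
[1] NOT false = true
[2] exactly-one(false, false, true) = true
[root] true AND true = true
Overall: true → granted

Granted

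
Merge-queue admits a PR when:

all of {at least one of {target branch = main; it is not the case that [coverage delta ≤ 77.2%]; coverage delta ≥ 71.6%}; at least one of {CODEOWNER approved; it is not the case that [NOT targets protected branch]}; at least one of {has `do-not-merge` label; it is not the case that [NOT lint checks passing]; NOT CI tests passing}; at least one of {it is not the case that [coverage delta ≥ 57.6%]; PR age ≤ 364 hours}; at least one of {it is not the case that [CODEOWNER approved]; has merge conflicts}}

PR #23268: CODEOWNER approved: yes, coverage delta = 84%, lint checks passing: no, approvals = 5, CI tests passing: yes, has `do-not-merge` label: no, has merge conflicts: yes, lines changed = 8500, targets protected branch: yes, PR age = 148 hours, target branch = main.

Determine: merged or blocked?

Blocked

Atomic conditions:
  target branch = main: main == main is true
  coverage delta ≤ 77.2%: 84 ≤ 77.2 is false
  coverage delta ≥ 71.6%: 84 ≥ 71.6 is true
  CODEOWNER approved: yes → true
  NOT targets protected branch: yes → false
  has `do-not-merge` label: no → false
  NOT lint checks passing: no → true
  NOT CI tests passing: yes → false
  coverage delta ≥ 57.6%: 84 ≥ 57.6 is true
  PR age ≤ 364 hours: 148 ≤ 364 is true
  has merge conflicts: yes → true
Combine:
[1.2] NOT false = true
[1] true OR true OR true = true
[2.2] NOT false = true
[2] true OR true = true
[3.2] NOT true = false
[3] false OR false OR false = false
[4.1] NOT true = false
[4] false OR true = true
[5.1] NOT true = false
[5] false OR true = true
[root] true AND true AND false AND true AND true = false
Overall: false → blocked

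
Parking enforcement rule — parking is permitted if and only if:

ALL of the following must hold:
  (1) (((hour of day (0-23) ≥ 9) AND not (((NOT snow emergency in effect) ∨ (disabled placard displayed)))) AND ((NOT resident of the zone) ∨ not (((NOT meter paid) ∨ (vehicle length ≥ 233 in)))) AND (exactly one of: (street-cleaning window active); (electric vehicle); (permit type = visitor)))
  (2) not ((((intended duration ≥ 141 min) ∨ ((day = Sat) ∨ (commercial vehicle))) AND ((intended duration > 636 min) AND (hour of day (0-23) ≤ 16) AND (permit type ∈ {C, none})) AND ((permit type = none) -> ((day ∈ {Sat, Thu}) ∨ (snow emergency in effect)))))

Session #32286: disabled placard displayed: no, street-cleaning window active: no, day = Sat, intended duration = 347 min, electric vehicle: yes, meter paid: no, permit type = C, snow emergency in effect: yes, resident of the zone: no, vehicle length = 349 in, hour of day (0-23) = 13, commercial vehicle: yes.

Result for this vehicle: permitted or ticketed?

Permitted

Atomic conditions:
  hour of day (0-23) ≥ 9: 13 ≥ 9 is true
  NOT snow emergency in effect: yes → false
  disabled placard displayed: no → false
  NOT resident of the zone: no → true
  NOT meter paid: no → true
  vehicle length ≥ 233 in: 349 ≥ 233 is true
  street-cleaning window active: no → false
  electric vehicle: yes → true
  permit type = visitor: C == visitor is false
  intended duration ≥ 141 min: 347 ≥ 141 is true
  day = Sat: Sat == Sat is true
  commercial vehicle: yes → true
  intended duration > 636 min: 347 > 636 is false
  hour of day (0-23) ≤ 16: 13 ≤ 16 is true
  permit type ∈ {C, none}: C is in the set → true
  permit type = none: C == none is false
  day ∈ {Sat, Thu}: Sat is in the set → true
  snow emergency in effect: yes → true
Combine:
[1.1.2.1] false OR false = false
[1.1.2] NOT false = true
[1.1] true AND true = true
[1.2.2.1] true OR true = true
[1.2.2] NOT true = false
[1.2] true OR false = true
[1.3] exactly-one(false, true, false) = true
[1] true AND true AND true = true
[2.1.1.2] true OR true = true
[2.1.1] true OR true = true
[2.1.2] false AND true AND true = false
[2.1.3.2] true OR true = true
[2.1.3] false → true (antecedent false ⇒ implication holds) = true
[2.1] true AND false AND true = false
[2] NOT false = true
[root] true AND true = true
Overall: true → permitted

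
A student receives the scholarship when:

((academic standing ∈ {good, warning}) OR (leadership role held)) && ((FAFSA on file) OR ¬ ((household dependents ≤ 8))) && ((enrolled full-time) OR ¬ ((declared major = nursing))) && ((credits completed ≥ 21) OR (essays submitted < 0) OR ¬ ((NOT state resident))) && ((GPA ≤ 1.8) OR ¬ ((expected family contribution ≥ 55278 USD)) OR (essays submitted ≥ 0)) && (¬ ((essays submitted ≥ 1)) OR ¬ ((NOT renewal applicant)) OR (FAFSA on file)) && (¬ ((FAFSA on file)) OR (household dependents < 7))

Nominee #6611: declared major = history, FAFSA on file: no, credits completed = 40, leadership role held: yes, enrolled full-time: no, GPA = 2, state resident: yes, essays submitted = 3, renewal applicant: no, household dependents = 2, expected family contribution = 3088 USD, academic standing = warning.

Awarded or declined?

Atomic conditions:
  academic standing ∈ {good, warning}: warning is in the set → true
  leadership role held: yes → true
  FAFSA on file: no → false
  household dependents ≤ 8: 2 ≤ 8 is true
  enrolled full-time: no → false
  declared major = nursing: history == nursing is false
  credits completed ≥ 21: 40 ≥ 21 is true
  essays submitted < 0: 3 < 0 is false
  NOT state resident: yes → false
  GPA ≤ 1.8: 2 ≤ 1.8 is false
  expected family contribution ≥ 55278 USD: 3088 ≥ 55278 is false
  essays submitted ≥ 0: 3 ≥ 0 is true
  essays submitted ≥ 1: 3 ≥ 1 is true
  NOT renewal applicant: no → true
  household dependents < 7: 2 < 7 is true
Combine:
[1] true OR true = true
[2.2] NOT true = false
[2] false OR false = false
[3.2] NOT false = true
[3] false OR true = true
[4.3] NOT false = true
[4] true OR false OR true = true
[5.2] NOT false = true
[5] false OR true OR true = true
[6.1] NOT true = false
[6.2] NOT true = false
[6] false OR false OR false = false
[7.1] NOT false = true
[7] true OR true = true
[root] true AND false AND true AND true AND true AND false AND true = false
Overall: false → declined

Declined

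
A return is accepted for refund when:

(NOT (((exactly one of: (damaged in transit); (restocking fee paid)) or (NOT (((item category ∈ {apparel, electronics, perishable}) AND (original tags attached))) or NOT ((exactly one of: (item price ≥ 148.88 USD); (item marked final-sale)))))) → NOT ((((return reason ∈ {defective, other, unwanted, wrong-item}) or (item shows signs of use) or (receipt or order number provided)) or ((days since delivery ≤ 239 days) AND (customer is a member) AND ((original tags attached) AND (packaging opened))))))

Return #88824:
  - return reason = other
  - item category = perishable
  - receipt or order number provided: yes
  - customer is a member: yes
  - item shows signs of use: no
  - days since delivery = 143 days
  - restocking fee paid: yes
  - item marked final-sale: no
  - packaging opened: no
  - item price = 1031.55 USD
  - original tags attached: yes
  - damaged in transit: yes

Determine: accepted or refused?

Atomic conditions:
  damaged in transit: yes → true
  restocking fee paid: yes → true
  item category ∈ {apparel, electronics, perishable}: perishable is in the set → true
  original tags attached: yes → true
  item price ≥ 148.88 USD: 1031.55 ≥ 148.88 is true
  item marked final-sale: no → false
  return reason ∈ {defective, other, unwanted, wrong-item}: other is in the set → true
  item shows signs of use: no → false
  receipt or order number provided: yes → true
  days since delivery ≤ 239 days: 143 ≤ 239 is true
  customer is a member: yes → true
  packaging opened: no → false
Combine:
[1.1.1] exactly-one(true, true) = false
[1.1.2.1.1] true AND true = true
[1.1.2.1] NOT true = false
[1.1.2.2.1] exactly-one(true, false) = true
[1.1.2.2] NOT true = false
[1.1.2] false OR false = false
[1.1] false OR false = false
[1] NOT false = true
[2.1.1] true OR false OR true = true
[2.1.2.3] true AND false = false
[2.1.2] true AND true AND false = false
[2.1] true OR false = true
[2] NOT true = false
[root] true → false = false
Overall: false → refused

Refused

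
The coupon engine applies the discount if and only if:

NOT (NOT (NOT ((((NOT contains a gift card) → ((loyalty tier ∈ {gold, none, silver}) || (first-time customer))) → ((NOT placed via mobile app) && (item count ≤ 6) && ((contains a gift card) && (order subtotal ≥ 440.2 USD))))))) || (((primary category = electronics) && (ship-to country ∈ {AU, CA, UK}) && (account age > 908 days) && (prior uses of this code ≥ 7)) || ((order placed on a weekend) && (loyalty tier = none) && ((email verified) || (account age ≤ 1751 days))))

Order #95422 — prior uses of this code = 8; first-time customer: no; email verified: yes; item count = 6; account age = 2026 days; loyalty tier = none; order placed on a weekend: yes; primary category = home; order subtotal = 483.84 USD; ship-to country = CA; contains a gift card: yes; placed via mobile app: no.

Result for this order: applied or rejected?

Applied

Atomic conditions:
  NOT contains a gift card: yes → false
  loyalty tier ∈ {gold, none, silver}: none is in the set → true
  first-time customer: no → false
  NOT placed via mobile app: no → true
  item count ≤ 6: 6 ≤ 6 is true
  contains a gift card: yes → true
  order subtotal ≥ 440.2 USD: 483.84 ≥ 440.2 is true
  primary category = electronics: home == electronics is false
  ship-to country ∈ {AU, CA, UK}: CA is in the set → true
  account age > 908 days: 2026 > 908 is true
  prior uses of this code ≥ 7: 8 ≥ 7 is true
  order placed on a weekend: yes → true
  loyalty tier = none: none == none is true
  email verified: yes → true
  account age ≤ 1751 days: 2026 ≤ 1751 is false
Combine:
[1.1.1.1.1.2] true OR false = true
[1.1.1.1.1] false → true (antecedent false ⇒ implication holds) = true
[1.1.1.1.2.3] true AND true = true
[1.1.1.1.2] true AND true AND true = true
[1.1.1.1] true → true = true
[1.1.1] NOT true = false
[1.1] NOT false = true
[1] NOT true = false
[2.1] false AND true AND true AND true = false
[2.2.3] true OR false = true
[2.2] true AND true AND true = true
[2] false OR true = true
[root] false OR true = true
Overall: true → applied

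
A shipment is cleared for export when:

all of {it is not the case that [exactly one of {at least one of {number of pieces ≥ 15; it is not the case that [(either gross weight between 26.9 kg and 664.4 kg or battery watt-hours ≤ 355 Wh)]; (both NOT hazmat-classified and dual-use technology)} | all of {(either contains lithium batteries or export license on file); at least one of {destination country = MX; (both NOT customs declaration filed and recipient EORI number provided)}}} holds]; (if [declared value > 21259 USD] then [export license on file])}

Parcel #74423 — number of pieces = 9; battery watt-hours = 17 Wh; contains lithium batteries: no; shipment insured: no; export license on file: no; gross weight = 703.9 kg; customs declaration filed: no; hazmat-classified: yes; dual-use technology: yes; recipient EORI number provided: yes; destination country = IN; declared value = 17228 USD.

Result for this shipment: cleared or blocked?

Cleared

Atomic conditions:
  number of pieces ≥ 15: 9 ≥ 15 is false
  gross weight between 26.9 kg and 664.4 kg: 703.9 in [26.9, 664.4] is false
  battery watt-hours ≤ 355 Wh: 17 ≤ 355 is true
  NOT hazmat-classified: yes → false
  dual-use technology: yes → true
  contains lithium batteries: no → false
  export license on file: no → false
  destination country = MX: IN == MX is false
  NOT customs declaration filed: no → true
  recipient EORI number provided: yes → true
  declared value > 21259 USD: 17228 > 21259 is false
Combine:
[1.1.1.2.1] false OR true = true
[1.1.1.2] NOT true = false
[1.1.1.3] false AND true = false
[1.1.1] false OR false OR false = false
[1.1.2.1] false OR false = false
[1.1.2.2.2] true AND true = true
[1.1.2.2] false OR true = true
[1.1.2] false AND true = false
[1.1] exactly-one(false, false) = false
[1] NOT false = true
[2] false → false (antecedent false ⇒ implication holds) = true
[root] true AND true = true
Overall: true → cleared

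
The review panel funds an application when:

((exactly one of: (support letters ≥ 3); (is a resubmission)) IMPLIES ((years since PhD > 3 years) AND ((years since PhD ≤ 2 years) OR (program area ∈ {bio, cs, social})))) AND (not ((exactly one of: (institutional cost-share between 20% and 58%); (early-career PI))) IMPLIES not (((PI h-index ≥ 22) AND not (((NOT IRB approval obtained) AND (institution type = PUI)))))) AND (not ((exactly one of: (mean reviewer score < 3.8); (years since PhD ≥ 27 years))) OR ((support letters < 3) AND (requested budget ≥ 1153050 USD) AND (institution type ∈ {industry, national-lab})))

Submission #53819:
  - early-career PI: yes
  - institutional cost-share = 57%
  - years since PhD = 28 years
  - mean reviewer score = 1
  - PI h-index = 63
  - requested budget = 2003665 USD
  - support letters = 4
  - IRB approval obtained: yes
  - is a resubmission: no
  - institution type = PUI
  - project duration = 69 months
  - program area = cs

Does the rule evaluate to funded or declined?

Declined

Atomic conditions:
  support letters ≥ 3: 4 ≥ 3 is true
  is a resubmission: no → false
  years since PhD > 3 years: 28 > 3 is true
  years since PhD ≤ 2 years: 28 ≤ 2 is false
  program area ∈ {bio, cs, social}: cs is in the set → true
  institutional cost-share between 20% and 58%: 57 in [20, 58] is true
  early-career PI: yes → true
  PI h-index ≥ 22: 63 ≥ 22 is true
  NOT IRB approval obtained: yes → false
  institution type = PUI: PUI == PUI is true
  mean reviewer score < 3.8: 1 < 3.8 is true
  years since PhD ≥ 27 years: 28 ≥ 27 is true
  support letters < 3: 4 < 3 is false
  requested budget ≥ 1153050 USD: 2003665 ≥ 1153050 is true
  institution type ∈ {industry, national-lab}: PUI is not in the set → false
Combine:
[1.1] exactly-one(true, false) = true
[1.2.2] false OR true = true
[1.2] true AND true = true
[1] true → true = true
[2.1.1] exactly-one(true, true) = false
[2.1] NOT false = true
[2.2.1.2.1] false AND true = false
[2.2.1.2] NOT false = true
[2.2.1] true AND true = true
[2.2] NOT true = false
[2] true → false = false
[3.1.1] exactly-one(true, true) = false
[3.1] NOT false = true
[3.2] false AND true AND false = false
[3] true OR false = true
[root] true AND false AND true = false
Overall: false → declined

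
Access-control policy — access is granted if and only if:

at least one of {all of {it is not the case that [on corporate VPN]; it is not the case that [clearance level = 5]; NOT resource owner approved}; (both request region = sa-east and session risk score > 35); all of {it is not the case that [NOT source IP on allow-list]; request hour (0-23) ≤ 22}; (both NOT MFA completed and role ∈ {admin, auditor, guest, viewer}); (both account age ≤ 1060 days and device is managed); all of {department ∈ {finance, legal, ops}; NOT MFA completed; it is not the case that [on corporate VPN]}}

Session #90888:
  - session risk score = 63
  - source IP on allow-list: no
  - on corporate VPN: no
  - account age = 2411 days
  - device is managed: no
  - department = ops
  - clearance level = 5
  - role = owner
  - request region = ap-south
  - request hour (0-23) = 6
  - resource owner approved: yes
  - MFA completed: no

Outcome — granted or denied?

Atomic conditions:
  on corporate VPN: no → false
  clearance level = 5: 5 == 5 is true
  NOT resource owner approved: yes → false
  request region = sa-east: ap-south == sa-east is false
  session risk score > 35: 63 > 35 is true
  NOT source IP on allow-list: no → true
  request hour (0-23) ≤ 22: 6 ≤ 22 is true
  NOT MFA completed: no → true
  role ∈ {admin, auditor, guest, viewer}: owner is not in the set → false
  account age ≤ 1060 days: 2411 ≤ 1060 is false
  device is managed: no → false
  department ∈ {finance, legal, ops}: ops is in the set → true
Combine:
[1.1] NOT false = true
[1.2] NOT true = false
[1] true AND false AND false = false
[2] false AND true = false
[3.1] NOT true = false
[3] false AND true = false
[4] true AND false = false
[5] false AND false = false
[6.3] NOT false = true
[6] true AND true AND true = true
[root] false OR false OR false OR false OR false OR true = true
Overall: true → granted

Granted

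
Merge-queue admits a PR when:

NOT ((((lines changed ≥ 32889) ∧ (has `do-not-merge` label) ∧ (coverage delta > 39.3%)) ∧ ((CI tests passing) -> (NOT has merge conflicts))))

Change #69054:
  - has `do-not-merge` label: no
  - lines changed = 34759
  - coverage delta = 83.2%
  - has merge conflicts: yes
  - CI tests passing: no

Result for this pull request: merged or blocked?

Atomic conditions:
  lines changed ≥ 32889: 34759 ≥ 32889 is true
  has `do-not-merge` label: no → false
  coverage delta > 39.3%: 83.2 > 39.3 is true
  CI tests passing: no → false
  NOT has merge conflicts: yes → false
Combine:
[1.1] true AND false AND true = false
[1.2] false → false (antecedent false ⇒ implication holds) = true
[1] false AND true = false
[root] NOT false = true
Overall: true → merged

Merged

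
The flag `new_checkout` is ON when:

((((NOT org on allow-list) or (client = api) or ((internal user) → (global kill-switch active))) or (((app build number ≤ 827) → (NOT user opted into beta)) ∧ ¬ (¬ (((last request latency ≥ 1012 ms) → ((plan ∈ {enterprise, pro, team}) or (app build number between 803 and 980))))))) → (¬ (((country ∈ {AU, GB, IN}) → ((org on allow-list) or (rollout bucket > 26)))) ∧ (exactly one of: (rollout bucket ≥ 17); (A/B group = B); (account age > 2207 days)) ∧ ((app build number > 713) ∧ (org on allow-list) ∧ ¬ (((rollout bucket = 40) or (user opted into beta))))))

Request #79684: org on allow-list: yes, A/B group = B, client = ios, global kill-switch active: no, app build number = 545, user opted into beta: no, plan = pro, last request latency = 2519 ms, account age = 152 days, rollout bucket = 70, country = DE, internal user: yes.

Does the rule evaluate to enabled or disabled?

Atomic conditions:
  NOT org on allow-list: yes → false
  client = api: ios == api is false
  internal user: yes → true
  global kill-switch active: no → false
  app build number ≤ 827: 545 ≤ 827 is true
  NOT user opted into beta: no → true
  last request latency ≥ 1012 ms: 2519 ≥ 1012 is true
  plan ∈ {enterprise, pro, team}: pro is in the set → true
  app build number between 803 and 980: 545 in [803, 980] is false
  country ∈ {AU, GB, IN}: DE is not in the set → false
  org on allow-list: yes → true
  rollout bucket > 26: 70 > 26 is true
  rollout bucket ≥ 17: 70 ≥ 17 is true
  A/B group = B: B == B is true
  account age > 2207 days: 152 > 2207 is false
  app build number > 713: 545 > 713 is false
  rollout bucket = 40: 70 == 40 is false
  user opted into beta: no → false
Combine:
[1.1.3] true → false = false
[1.1] false OR false OR false = false
[1.2.1] true → true = true
[1.2.2.1.1.2] true OR false = true
[1.2.2.1.1] true → true = true
[1.2.2.1] NOT true = false
[1.2.2] NOT false = true
[1.2] true AND true = true
[1] false OR true = true
[2.1.1.2] true OR true = true
[2.1.1] false → true (antecedent false ⇒ implication holds) = true
[2.1] NOT true = false
[2.2] exactly-one(true, true, false) = false
[2.3.3.1] false OR false = false
[2.3.3] NOT false = true
[2.3] false AND true AND true = false
[2] false AND false AND false = false
[root] true → false = false
Overall: false → disabled

Disabled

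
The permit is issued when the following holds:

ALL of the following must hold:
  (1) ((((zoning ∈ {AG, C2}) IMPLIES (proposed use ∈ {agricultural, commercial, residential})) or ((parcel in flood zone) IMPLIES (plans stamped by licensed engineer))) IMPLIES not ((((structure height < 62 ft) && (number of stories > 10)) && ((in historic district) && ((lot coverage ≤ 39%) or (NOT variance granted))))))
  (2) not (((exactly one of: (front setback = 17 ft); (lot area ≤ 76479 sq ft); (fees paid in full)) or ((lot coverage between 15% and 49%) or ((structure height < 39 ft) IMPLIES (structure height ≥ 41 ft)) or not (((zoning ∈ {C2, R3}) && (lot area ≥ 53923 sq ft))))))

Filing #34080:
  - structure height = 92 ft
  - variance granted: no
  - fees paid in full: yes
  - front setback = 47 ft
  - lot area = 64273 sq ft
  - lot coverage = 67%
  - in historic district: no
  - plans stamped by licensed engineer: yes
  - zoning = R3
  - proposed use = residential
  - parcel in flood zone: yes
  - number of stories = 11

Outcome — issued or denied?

Denied

Atomic conditions:
  zoning ∈ {AG, C2}: R3 is not in the set → false
  proposed use ∈ {agricultural, commercial, residential}: residential is in the set → true
  parcel in flood zone: yes → true
  plans stamped by licensed engineer: yes → true
  structure height < 62 ft: 92 < 62 is false
  number of stories > 10: 11 > 10 is true
  in historic district: no → false
  lot coverage ≤ 39%: 67 ≤ 39 is false
  NOT variance granted: no → true
  front setback = 17 ft: 47 == 17 is false
  lot area ≤ 76479 sq ft: 64273 ≤ 76479 is true
  fees paid in full: yes → true
  lot coverage between 15% and 49%: 67 in [15, 49] is false
  structure height < 39 ft: 92 < 39 is false
  structure height ≥ 41 ft: 92 ≥ 41 is true
  zoning ∈ {C2, R3}: R3 is in the set → true
  lot area ≥ 53923 sq ft: 64273 ≥ 53923 is true
Combine:
[1.1.1] false → true (antecedent false ⇒ implication holds) = true
[1.1.2] true → true = true
[1.1] true OR true = true
[1.2.1.1] false AND true = false
[1.2.1.2.2] false OR true = true
[1.2.1.2] false AND true = false
[1.2.1] false AND false = false
[1.2] NOT false = true
[1] true → true = true
[2.1.1] exactly-one(false, true, true) = false
[2.1.2.2] false → true (antecedent false ⇒ implication holds) = true
[2.1.2.3.1] true AND true = true
[2.1.2.3] NOT true = false
[2.1.2] false OR true OR false = true
[2.1] false OR true = true
[2] NOT true = false
[root] true AND false = false
Overall: false → denied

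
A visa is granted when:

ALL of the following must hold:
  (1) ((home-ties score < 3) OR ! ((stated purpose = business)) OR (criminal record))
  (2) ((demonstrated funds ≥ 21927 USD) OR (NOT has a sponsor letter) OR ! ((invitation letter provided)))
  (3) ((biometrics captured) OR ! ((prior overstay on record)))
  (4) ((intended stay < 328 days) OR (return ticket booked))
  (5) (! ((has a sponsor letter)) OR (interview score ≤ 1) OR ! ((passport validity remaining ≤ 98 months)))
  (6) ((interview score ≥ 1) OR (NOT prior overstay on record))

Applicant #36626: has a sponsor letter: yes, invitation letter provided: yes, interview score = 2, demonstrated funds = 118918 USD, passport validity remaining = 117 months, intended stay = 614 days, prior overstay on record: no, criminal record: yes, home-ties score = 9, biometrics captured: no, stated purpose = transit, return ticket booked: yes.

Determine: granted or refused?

Atomic conditions:
  home-ties score < 3: 9 < 3 is false
  stated purpose = business: transit == business is false
  criminal record: yes → true
  demonstrated funds ≥ 21927 USD: 118918 ≥ 21927 is true
  NOT has a sponsor letter: yes → false
  invitation letter provided: yes → true
  biometrics captured: no → false
  prior overstay on record: no → false
  intended stay < 328 days: 614 < 328 is false
  return ticket booked: yes → true
  has a sponsor letter: yes → true
  interview score ≤ 1: 2 ≤ 1 is false
  passport validity remaining ≤ 98 months: 117 ≤ 98 is false
  interview score ≥ 1: 2 ≥ 1 is true
  NOT prior overstay on record: no → true
Combine:
[1.2] NOT false = true
[1] false OR true OR true = true
[2.3] NOT true = false
[2] true OR false OR false = true
[3.2] NOT false = true
[3] false OR true = true
[4] false OR true = true
[5.1] NOT true = false
[5.3] NOT false = true
[5] false OR false OR true = true
[6] true OR true = true
[root] true AND true AND true AND true AND true AND true = true
Overall: true → granted

Granted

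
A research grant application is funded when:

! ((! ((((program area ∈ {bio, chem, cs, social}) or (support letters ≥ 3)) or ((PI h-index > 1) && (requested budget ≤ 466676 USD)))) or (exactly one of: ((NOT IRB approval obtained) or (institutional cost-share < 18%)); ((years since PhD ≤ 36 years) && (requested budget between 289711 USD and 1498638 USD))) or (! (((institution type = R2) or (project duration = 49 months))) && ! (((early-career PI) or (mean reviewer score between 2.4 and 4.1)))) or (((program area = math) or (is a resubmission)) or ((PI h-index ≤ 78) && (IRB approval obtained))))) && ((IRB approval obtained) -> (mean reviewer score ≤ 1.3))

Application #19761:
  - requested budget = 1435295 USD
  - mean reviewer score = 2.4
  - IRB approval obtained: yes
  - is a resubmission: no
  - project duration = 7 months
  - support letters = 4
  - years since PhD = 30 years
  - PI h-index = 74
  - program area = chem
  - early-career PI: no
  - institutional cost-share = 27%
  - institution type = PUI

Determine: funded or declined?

Atomic conditions:
  program area ∈ {bio, chem, cs, social}: chem is in the set → true
  support letters ≥ 3: 4 ≥ 3 is true
  PI h-index > 1: 74 > 1 is true
  requested budget ≤ 466676 USD: 1435295 ≤ 466676 is false
  NOT IRB approval obtained: yes → false
  institutional cost-share < 18%: 27 < 18 is false
  years since PhD ≤ 36 years: 30 ≤ 36 is true
  requested budget between 289711 USD and 1498638 USD: 1435295 in [289711, 1498638] is true
  institution type = R2: PUI == R2 is false
  project duration = 49 months: 7 == 49 is false
  early-career PI: no → false
  mean reviewer score between 2.4 and 4.1: 2.4 in [2.4, 4.1] is true
  program area = math: chem == math is false
  is a resubmission: no → false
  PI h-index ≤ 78: 74 ≤ 78 is true
  IRB approval obtained: yes → true
  mean reviewer score ≤ 1.3: 2.4 ≤ 1.3 is false
Combine:
[1.1.1.1.1] true OR true = true
[1.1.1.1.2] true AND false = false
[1.1.1.1] true OR false = true
[1.1.1] NOT true = false
[1.1.2.1] false OR false = false
[1.1.2.2] true AND true = true
[1.1.2] exactly-one(false, true) = true
[1.1.3.1.1] false OR false = false
[1.1.3.1] NOT false = true
[1.1.3.2.1] false OR true = true
[1.1.3.2] NOT true = false
[1.1.3] true AND false = false
[1.1.4.1] false OR false = false
[1.1.4.2] true AND true = true
[1.1.4] false OR true = true
[1.1] false OR true OR false OR true = true
[1] NOT true = false
[2] true → false = false
[root] false AND false = false
Overall: false → declined

Declined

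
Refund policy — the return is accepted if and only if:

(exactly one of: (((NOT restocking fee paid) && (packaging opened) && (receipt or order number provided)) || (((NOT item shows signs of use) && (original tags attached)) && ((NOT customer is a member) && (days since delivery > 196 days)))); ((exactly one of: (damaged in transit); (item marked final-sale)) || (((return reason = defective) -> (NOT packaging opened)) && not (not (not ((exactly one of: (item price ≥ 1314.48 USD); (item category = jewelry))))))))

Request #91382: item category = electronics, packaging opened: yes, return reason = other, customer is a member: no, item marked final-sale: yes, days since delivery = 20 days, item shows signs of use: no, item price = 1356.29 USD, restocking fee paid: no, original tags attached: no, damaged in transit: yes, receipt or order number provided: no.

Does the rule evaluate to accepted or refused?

Refused

Atomic conditions:
  NOT restocking fee paid: no → true
  packaging opened: yes → true
  receipt or order number provided: no → false
  NOT item shows signs of use: no → true
  original tags attached: no → false
  NOT customer is a member: no → true
  days since delivery > 196 days: 20 > 196 is false
  damaged in transit: yes → true
  item marked final-sale: yes → true
  return reason = defective: other == defective is false
  NOT packaging opened: yes → false
  item price ≥ 1314.48 USD: 1356.29 ≥ 1314.48 is true
  item category = jewelry: electronics == jewelry is false
Combine:
[1.1] true AND true AND false = false
[1.2.1] true AND false = false
[1.2.2] true AND false = false
[1.2] false AND false = false
[1] false OR false = false
[2.1] exactly-one(true, true) = false
[2.2.1] false → false (antecedent false ⇒ implication holds) = true
[2.2.2.1.1.1] exactly-one(true, false) = true
[2.2.2.1.1] NOT true = false
[2.2.2.1] NOT false = true
[2.2.2] NOT true = false
[2.2] true AND false = false
[2] false OR false = false
[root] exactly-one(false, false) = false
Overall: false → refused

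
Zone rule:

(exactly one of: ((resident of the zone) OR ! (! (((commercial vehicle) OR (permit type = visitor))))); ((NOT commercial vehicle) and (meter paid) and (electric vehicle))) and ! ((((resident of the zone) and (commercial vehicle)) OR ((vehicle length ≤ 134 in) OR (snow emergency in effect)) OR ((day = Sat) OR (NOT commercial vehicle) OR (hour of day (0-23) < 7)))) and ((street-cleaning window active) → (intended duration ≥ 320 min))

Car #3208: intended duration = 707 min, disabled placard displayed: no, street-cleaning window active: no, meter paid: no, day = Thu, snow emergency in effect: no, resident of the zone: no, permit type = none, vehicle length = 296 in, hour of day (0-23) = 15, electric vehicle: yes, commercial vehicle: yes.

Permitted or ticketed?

Atomic conditions:
  resident of the zone: no → false
  commercial vehicle: yes → true
  permit type = visitor: none == visitor is false
  NOT commercial vehicle: yes → false
  meter paid: no → false
  electric vehicle: yes → true
  vehicle length ≤ 134 in: 296 ≤ 134 is false
  snow emergency in effect: no → false
  day = Sat: Thu == Sat is false
  hour of day (0-23) < 7: 15 < 7 is false
  street-cleaning window active: no → false
  intended duration ≥ 320 min: 707 ≥ 320 is true
Combine:
[1.1.2.1.1] true OR false = true
[1.1.2.1] NOT true = false
[1.1.2] NOT false = true
[1.1] false OR true = true
[1.2] false AND false AND true = false
[1] exactly-one(true, false) = true
[2.1.1] false AND true = false
[2.1.2] false OR false = false
[2.1.3] false OR false OR false = false
[2.1] false OR false OR false = false
[2] NOT false = true
[3] false → true (antecedent false ⇒ implication holds) = true
[root] true AND true AND true = true
Overall: true → permitted

Permitted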